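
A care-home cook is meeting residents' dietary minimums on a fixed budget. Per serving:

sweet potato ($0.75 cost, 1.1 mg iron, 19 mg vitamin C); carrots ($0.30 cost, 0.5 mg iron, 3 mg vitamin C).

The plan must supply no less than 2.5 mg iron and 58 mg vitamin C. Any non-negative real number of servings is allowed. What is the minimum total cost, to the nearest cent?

$2.29

Check every corner: each single food scaled to meet both minima, and each pair solved so both constraints bind.
sweet potato only: max(2.5/1.1, 58/19) = 3.053 servings → $2.29.
carrots only: max(2.5/0.5, 58/3) = 19.33 servings → $5.80.
sweet potato + carrots: intersection lies outside the first quadrant.
So the least-cost plan costs $2.29.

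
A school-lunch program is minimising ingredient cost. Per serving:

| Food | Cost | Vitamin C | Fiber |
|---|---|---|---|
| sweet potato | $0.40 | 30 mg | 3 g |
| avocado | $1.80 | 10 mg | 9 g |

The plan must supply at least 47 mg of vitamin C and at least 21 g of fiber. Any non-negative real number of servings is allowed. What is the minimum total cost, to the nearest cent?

For a min-cost LP with two ≥-constraints, a basic feasible solution has at most two positive variables.
sweet potato only: max(47/30, 21/3) = 7 servings → $2.80.
avocado only: max(47/10, 21/9) = 4.7 servings → $8.46.
sweet potato + avocado with both tight: 0.8875 servings and 2.038 servings → $4.02.
So the least-cost plan costs $2.80.

$2.80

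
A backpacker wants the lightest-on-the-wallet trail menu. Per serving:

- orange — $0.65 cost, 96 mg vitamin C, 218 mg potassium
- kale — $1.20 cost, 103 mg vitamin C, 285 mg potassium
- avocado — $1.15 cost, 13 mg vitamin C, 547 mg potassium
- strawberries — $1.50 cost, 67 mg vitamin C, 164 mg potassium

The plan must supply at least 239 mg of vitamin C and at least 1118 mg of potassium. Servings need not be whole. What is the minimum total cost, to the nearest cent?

$2.80

With two linear requirements the optimum uses one or two foods; enumerate the corners.
orange only: max(239/96, 1118/218) = 5.128 servings → $3.33.
kale only: max(239/103, 1118/285) = 3.923 servings → $4.71.
avocado only: max(239/13, 1118/547) = 18.38 servings → $21.14.
strawberries only: max(239/67, 1118/164) = 6.817 servings → $10.23.
orange + kale: the both-tight solution has a negative serving — not a feasible corner.
orange + avocado with both tight: 2.339 servings and 1.112 servings → $2.80.
orange + strawberries with both targets exact would need a negative amount; discard.
kale + avocado with both tight: 2.208 servings and 0.8937 servings → $3.68.
kale + strawberries: intersection lies outside the first quadrant.
avocado + strawberries with both tight: 1.035 servings and 3.366 servings → $6.24.
Cheapest feasible corner: $2.80.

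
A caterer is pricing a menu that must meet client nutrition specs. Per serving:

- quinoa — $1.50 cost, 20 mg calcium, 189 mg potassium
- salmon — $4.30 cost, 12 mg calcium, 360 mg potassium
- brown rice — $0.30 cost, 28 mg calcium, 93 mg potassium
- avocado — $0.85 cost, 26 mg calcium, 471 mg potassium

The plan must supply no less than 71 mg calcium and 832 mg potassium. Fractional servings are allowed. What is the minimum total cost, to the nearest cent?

$1.65

Compare the cost at each extreme point of the feasible region.
quinoa only: max(71/20, 832/189) = 4.402 servings → $6.60.
salmon only: max(71/12, 832/360) = 5.917 servings → $25.44.
brown rice only: max(71/28, 832/93) = 8.946 servings → $2.68.
avocado only: max(71/26, 832/471) = 2.731 servings → $2.32.
quinoa + salmon with both tight: 3.158 servings and 0.6531 servings → $7.55.
quinoa + brown rice: intersection lies outside the first quadrant.
quinoa + avocado with both tight: 2.621 servings and 0.7148 servings → $4.54.
salmon + brown rice with both tight: 1.862 servings and 1.738 servings → $8.53.
salmon + avocado: the both-tight solution has a negative serving — not a feasible corner.
brown rice + avocado with both tight: 1.096 servings and 1.55 servings → $1.65.
Cheapest feasible corner: $1.65.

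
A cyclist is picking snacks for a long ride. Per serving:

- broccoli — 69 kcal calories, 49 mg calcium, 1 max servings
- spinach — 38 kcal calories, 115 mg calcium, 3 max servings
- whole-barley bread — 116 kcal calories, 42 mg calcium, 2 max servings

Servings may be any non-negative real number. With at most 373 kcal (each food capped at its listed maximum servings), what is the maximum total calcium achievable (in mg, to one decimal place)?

Calcium per kcal: spinach 3.026, broccoli 0.7101, whole-barley bread 0.3621.
Take 3 servings of spinach: uses 114 kcal, +345.0 mg calcium (running total 345.0 mg).
Take 1 serving of broccoli: uses 69 kcal, +49.0 mg calcium (running total 394.0 mg).
Take 1.638 servings of whole-barley bread: uses 190 kcal, +68.8 mg calcium (running total 462.8 mg).
Greedy by best ratio exhausts the calories allowance optimally: 462.8 mg.

462.8 mg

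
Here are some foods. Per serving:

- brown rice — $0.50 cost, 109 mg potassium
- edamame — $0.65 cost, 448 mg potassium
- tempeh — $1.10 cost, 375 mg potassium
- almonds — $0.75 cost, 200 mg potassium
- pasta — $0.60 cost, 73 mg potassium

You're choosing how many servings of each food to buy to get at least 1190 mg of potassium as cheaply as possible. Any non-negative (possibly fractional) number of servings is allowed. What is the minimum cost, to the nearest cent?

$1.73

Cost per mg of potassium: edamame $0.0015, tempeh $0.0029, almonds $0.0037, brown rice $0.0046, pasta $0.0082.
With no serving limits, use only edamame: 1190 mg / 448 mg = 2.656 servings × $0.65 = $1.73.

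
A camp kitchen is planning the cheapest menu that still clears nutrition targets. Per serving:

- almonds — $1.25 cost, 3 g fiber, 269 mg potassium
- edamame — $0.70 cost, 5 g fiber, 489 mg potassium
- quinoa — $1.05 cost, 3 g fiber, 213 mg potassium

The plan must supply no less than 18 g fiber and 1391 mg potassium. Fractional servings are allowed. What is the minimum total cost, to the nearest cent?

$2.52

A basic optimal solution has at most two foods positive. Try each food alone and each pair with both targets met exactly.
almonds only: max(18/3, 1391/269) = 6 servings → $7.50.
edamame only: max(18/5, 1391/489) = 3.6 servings → $2.52.
quinoa only: max(18/3, 1391/213) = 6.531 servings → $6.86.
almonds + edamame: intersection lies outside the first quadrant.
almonds + quinoa with both tight: 2.018 servings and 3.982 servings → $6.70.
edamame + quinoa with both tight: 0.8433 servings and 4.595 servings → $5.41.
So the least-cost plan costs $2.52.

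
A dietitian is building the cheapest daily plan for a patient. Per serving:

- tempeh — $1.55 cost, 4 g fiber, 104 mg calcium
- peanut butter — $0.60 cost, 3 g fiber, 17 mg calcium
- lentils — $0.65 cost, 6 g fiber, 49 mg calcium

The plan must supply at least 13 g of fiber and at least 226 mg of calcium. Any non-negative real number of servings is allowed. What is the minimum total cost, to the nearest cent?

$3.00

Two binding constraints pin down two serving amounts, so the optimal mix uses at most two foods. The candidates are each food alone (scaled to the tighter of fiber/calcium) and each pair with both constraints tight.
tempeh only: max(13/4, 226/104) = 3.25 servings → $5.04.
peanut butter only: max(13/3, 226/17) = 13.29 servings → $7.98.
lentils only: max(13/6, 226/49) = 4.612 servings → $3.00.
tempeh + peanut butter with both tight: 1.873 servings and 1.836 servings → $4.00.
tempeh + lentils with both tight: 1.68 servings and 1.047 servings → $3.28.
peanut butter + lentils: intersection lies outside the first quadrant.
The minimum over all feasible corners is $3.00.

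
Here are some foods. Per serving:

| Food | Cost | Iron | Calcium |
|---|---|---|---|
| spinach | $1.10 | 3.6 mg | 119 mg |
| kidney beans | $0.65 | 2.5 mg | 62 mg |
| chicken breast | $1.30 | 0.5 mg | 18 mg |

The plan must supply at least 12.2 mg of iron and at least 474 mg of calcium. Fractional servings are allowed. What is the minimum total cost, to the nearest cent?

At the optimum either one food covers both requirements or two foods hit both targets exactly; no other combination can be cheaper.
spinach only: max(12.2/3.6, 474/119) = 3.983 servings → $4.38.
kidney beans only: max(12.2/2.5, 474/62) = 7.645 servings → $4.97.
chicken breast only: max(12.2/0.5, 474/18) = 26.33 servings → $34.23.
spinach + kidney beans with both targets exact would need a negative amount; discard.
spinach + chicken breast: intersection lies outside the first quadrant.
kidney beans + chicken breast: intersection lies outside the first quadrant.
So the least-cost plan costs $4.38.

$4.38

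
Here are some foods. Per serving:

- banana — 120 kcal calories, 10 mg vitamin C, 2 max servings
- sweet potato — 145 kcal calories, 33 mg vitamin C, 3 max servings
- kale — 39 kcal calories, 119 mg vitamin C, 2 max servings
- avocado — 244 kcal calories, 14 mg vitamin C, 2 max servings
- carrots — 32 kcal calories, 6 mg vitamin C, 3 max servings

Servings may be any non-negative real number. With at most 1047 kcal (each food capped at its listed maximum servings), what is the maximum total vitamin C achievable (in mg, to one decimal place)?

Vitamin C per kcal: kale 3.051, sweet potato 0.2276, carrots 0.1875, banana 0.08333, avocado 0.05738.
Take 2 servings of kale: uses 78 kcal, +238.0 mg vitamin C (running total 238.0 mg).
Take 3 servings of sweet potato: uses 435 kcal, +99.0 mg vitamin C (running total 337.0 mg).
Take 3 servings of carrots: uses 96 kcal, +18.0 mg vitamin C (running total 355.0 mg).
Take 2 servings of banana: uses 240 kcal, +20.0 mg vitamin C (running total 375.0 mg).
Take 0.8115 servings of avocado: uses 198 kcal, +11.4 mg vitamin C (running total 386.4 mg).
Filling greedily by vitamin C-per-kcal is optimal for one linear limit, giving 386.4 mg.

386.4 mg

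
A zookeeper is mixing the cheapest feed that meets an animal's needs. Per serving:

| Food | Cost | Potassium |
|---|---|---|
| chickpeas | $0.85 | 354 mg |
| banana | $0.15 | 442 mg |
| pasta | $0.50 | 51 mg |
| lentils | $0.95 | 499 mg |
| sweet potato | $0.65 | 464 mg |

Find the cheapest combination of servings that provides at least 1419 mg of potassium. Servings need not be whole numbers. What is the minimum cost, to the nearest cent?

Cost per mg of potassium: banana $0.0003, sweet potato $0.0014, lentils $0.0019, chickpeas $0.0024, pasta $0.0098.
With no serving limits, use only banana: 1419 mg / 442 mg = 3.21 servings × $0.15 = $0.48.

$0.48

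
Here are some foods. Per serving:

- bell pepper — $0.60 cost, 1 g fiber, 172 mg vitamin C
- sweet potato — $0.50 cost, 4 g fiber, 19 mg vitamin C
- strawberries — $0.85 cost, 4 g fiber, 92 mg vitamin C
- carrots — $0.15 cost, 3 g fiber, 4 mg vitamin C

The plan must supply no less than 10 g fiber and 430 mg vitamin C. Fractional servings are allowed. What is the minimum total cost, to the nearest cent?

The cheapest plan sits at a corner of the feasible region — with two constraints it uses at most two foods.
bell pepper only: max(10/1, 430/172) = 10 servings → $6.00.
sweet potato only: max(10/4, 430/19) = 22.63 servings → $11.32.
strawberries only: max(10/4, 430/92) = 4.674 servings → $3.97.
carrots only: max(10/3, 430/4) = 107.5 servings → $16.12.
bell pepper + sweet potato with both tight: 2.287 servings and 1.928 servings → $2.34.
bell pepper + strawberries with both tight: 1.342 servings and 2.164 servings → $2.65.
bell pepper + carrots with both tight: 2.441 servings and 2.52 servings → $1.84.
sweet potato + strawberries with both targets exact would need a negative amount; discard.
sweet potato + carrots: the both-tight solution has a negative serving — not a feasible corner.
strawberries + carrots: the both-tight solution has a negative serving — not a feasible corner.
So the least-cost plan costs $1.84.

$1.84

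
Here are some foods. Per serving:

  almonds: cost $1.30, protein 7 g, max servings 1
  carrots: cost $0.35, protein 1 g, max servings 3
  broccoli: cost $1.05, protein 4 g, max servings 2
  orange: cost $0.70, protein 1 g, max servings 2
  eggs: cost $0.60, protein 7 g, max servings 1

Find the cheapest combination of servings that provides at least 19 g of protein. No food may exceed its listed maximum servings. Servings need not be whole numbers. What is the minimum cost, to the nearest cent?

Cost per g of protein: eggs $0.0857, almonds $0.1857, broccoli $0.2625, carrots $0.3500, orange $0.7000.
Take 1 serving of eggs: +7.0 g protein for $0.60 (total $0.60, still need 12.0 g).
Take 1 serving of almonds: +7.0 g protein for $1.30 (total $1.90, still need 5.0 g).
Take 1.25 servings of broccoli: +5.0 g protein for $1.31 (total $3.21, still need 0.0 g).
Greedy by cheapest-per-g is optimal for a single linear constraint, so the minimum cost is $3.21.

$3.21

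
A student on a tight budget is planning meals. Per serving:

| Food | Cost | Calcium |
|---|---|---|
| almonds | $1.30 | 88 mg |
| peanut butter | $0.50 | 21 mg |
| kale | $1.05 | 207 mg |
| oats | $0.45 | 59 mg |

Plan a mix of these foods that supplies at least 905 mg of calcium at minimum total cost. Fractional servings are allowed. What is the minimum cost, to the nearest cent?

Cost per mg of calcium: kale $0.0051, oats $0.0076, almonds $0.0148, peanut butter $0.0238.
With no serving limits, use only kale: 905 mg / 207 mg = 4.372 servings × $1.05 = $4.59.

$4.59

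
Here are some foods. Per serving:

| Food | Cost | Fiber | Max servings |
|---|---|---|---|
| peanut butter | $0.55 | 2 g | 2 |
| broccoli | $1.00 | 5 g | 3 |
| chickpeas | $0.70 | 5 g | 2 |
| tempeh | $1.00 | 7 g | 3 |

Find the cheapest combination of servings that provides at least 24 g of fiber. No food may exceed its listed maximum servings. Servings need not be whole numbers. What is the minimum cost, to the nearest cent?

$3.40

Cost per g of fiber: chickpeas $0.1400, tempeh $0.1429, broccoli $0.2000, peanut butter $0.2750.
Take 2 servings of chickpeas: +10.0 g fiber for $1.40 (total $1.40, still need 14.0 g).
Take 2 servings of tempeh: +14.0 g fiber for $2.00 (total $3.40, still need 0.0 g).
Greedy by cheapest-per-g is optimal for a single linear constraint, so the minimum cost is $3.40.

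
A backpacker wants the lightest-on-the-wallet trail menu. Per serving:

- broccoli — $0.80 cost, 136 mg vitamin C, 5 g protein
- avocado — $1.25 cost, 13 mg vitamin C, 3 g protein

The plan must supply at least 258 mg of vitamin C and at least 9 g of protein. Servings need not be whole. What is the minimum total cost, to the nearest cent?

$1.52

For a min-cost LP with two ≥-constraints, a basic feasible solution has at most two positive variables.
broccoli only: max(258/136, 9/5) = 1.897 servings → $1.52.
avocado only: max(258/13, 9/3) = 19.85 servings → $24.81.
broccoli + avocado with both targets exact would need a negative amount; discard.
So the least-cost plan costs $1.52.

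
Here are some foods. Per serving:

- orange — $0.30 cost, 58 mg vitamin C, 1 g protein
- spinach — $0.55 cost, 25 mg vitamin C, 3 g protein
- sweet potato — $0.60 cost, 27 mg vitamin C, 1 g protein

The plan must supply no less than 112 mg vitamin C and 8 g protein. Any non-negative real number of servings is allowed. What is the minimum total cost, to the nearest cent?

$1.57

An LP optimum is at a vertex; with two nutrient constraints at most two foods are used. Check each candidate.
orange only: max(112/58, 8/1) = 8 servings → $2.40.
spinach only: max(112/25, 8/3) = 4.48 servings → $2.46.
sweet potato only: max(112/27, 8/1) = 8 servings → $4.80.
orange + spinach with both tight: 0.9128 servings and 2.362 servings → $1.57.
orange + sweet potato: the both-tight solution has a negative serving — not a feasible corner.
spinach + sweet potato with both tight: 1.857 servings and 2.429 servings → $2.48.
So the least-cost plan costs $1.57.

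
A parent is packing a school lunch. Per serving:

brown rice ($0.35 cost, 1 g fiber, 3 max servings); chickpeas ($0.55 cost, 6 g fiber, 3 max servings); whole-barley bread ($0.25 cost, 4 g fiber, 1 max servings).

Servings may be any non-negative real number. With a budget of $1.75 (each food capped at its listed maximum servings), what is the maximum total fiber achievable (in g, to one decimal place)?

Fiber per dollar: whole-barley bread 16, chickpeas 10.91, brown rice 2.857.
Take 1 serving of whole-barley bread: spends $0.25, +4.0 g fiber (running total 4.0 g).
Take 2.727 servings of chickpeas: spends $1.50, +16.4 g fiber (running total 20.4 g).
Filling greedily by fiber-per-dollar is optimal for one linear limit, giving 20.4 g.

20.4 g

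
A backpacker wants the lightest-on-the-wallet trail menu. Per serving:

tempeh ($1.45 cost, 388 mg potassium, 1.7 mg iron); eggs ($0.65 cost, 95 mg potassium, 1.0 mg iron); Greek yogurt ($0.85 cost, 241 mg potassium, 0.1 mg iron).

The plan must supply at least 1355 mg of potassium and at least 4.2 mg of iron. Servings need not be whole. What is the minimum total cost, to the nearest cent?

An LP optimum is at a vertex; with two nutrient constraints at most two foods are used. Check each candidate.
tempeh only: max(1355/388, 4.2/1.7) = 3.492 servings → $5.06.
eggs only: max(1355/95, 4.2/1.0) = 14.26 servings → $9.27.
Greek yogurt only: max(1355/241, 4.2/0.1) = 42 servings → $35.70.
tempeh + eggs with both targets exact would need a negative amount; discard.
tempeh + Greek yogurt with both tight: 2.364 servings and 1.817 servings → $4.97.
eggs + Greek yogurt with both tight: 3.787 servings and 4.13 servings → $5.97.
So the least-cost plan costs $4.97.

$4.97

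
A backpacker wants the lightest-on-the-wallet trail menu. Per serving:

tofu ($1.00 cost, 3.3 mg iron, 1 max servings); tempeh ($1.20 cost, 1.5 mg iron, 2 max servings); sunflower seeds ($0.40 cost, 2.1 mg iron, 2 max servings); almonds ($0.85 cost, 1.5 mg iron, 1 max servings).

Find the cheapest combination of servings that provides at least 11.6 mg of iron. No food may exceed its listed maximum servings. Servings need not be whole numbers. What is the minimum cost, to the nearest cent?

Cost per mg of iron: sunflower seeds $0.1905, tofu $0.3030, almonds $0.5667, tempeh $0.8000.
Take 2 servings of sunflower seeds: +4.2 mg iron for $0.80 (total $0.80, still need 7.4 mg).
Take 1 serving of tofu: +3.3 mg iron for $1.00 (total $1.80, still need 4.1 mg).
Take 1 serving of almonds: +1.5 mg iron for $0.85 (total $2.65, still need 2.6 mg).
Take 1.733 servings of tempeh: +2.6 mg iron for $2.08 (total $4.73, still need 0.0 mg).
Filling from the cheapest source first is optimal under one linear minimum: $4.73.

$4.73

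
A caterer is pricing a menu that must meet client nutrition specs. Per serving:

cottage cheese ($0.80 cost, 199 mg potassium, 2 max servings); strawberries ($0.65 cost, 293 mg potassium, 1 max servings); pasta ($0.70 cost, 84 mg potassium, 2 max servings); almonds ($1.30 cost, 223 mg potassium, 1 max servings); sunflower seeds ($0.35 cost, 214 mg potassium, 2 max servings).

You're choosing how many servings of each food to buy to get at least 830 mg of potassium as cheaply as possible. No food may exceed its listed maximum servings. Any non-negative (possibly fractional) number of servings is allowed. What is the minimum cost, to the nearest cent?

Cost per mg of potassium: sunflower seeds $0.0016, strawberries $0.0022, cottage cheese $0.0040, almonds $0.0058, pasta $0.0083.
Take 2 servings of sunflower seeds: +428.0 mg potassium for $0.70 (total $0.70, still need 402.0 mg).
Take 1 serving of strawberries: +293.0 mg potassium for $0.65 (total $1.35, still need 109.0 mg).
Take 0.5477 servings of cottage cheese: +109.0 mg potassium for $0.44 (total $1.79, still need 0.0 mg).
Filling from the cheapest source first is optimal under one linear minimum: $1.79.

$1.79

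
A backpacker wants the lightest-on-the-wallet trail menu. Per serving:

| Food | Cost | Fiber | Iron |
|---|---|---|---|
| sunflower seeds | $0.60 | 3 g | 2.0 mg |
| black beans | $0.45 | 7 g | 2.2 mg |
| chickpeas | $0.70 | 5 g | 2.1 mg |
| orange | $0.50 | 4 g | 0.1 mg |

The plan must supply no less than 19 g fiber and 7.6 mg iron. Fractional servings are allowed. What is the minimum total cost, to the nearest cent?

$1.55

A basic optimal solution has at most two foods positive. Try each food alone and each pair with both targets met exactly.
sunflower seeds only: max(19/3, 7.6/2.0) = 6.333 servings → $3.80.
black beans only: max(19/7, 7.6/2.2) = 3.455 servings → $1.55.
chickpeas only: max(19/5, 7.6/2.1) = 3.8 servings → $2.66.
orange only: max(19/4, 7.6/0.1) = 76 servings → $38.00.
sunflower seeds + black beans with both tight: 1.541 servings and 2.054 servings → $1.85.
sunflower seeds + chickpeas: the both-tight solution has a negative serving — not a feasible corner.
sunflower seeds + orange with both tight: 3.701 servings and 1.974 servings → $3.21.
black beans + chickpeas with both tight: 0.5135 servings and 3.081 servings → $2.39.
black beans + orange: intersection lies outside the first quadrant.
chickpeas + orange with both tight: 3.608 servings and 0.2405 servings → $2.65.
The minimum over all feasible corners is $1.55.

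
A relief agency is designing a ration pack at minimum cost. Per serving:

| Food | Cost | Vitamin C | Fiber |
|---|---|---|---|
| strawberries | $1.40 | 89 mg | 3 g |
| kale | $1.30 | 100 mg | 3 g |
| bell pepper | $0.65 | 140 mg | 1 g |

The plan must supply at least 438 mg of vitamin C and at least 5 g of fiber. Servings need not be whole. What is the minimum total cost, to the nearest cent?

The cheapest plan sits at a corner of the feasible region — with two constraints it uses at most two foods.
strawberries only: max(438/89, 5/3) = 4.921 servings → $6.89.
kale only: max(438/100, 5/3) = 4.38 servings → $5.69.
bell pepper only: max(438/140, 5/1) = 5 servings → $3.25.
strawberries + kale with both targets exact would need a negative amount; discard.
strawberries + bell pepper with both tight: 0.7915 servings and 2.625 servings → $2.81.
kale + bell pepper with both tight: 0.8187 servings and 2.544 servings → $2.72.
Cheapest feasible corner: $2.72.

$2.72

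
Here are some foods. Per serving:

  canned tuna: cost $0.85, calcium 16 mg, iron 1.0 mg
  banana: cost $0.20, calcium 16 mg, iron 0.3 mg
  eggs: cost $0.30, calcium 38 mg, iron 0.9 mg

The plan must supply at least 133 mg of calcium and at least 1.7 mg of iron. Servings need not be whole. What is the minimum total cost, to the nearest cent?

$1.05

canned tuna only: max(133/16, 1.7/1.0) = 8.312 servings → $7.07.
banana only: max(133/16, 1.7/0.3) = 8.312 servings → $1.66.
eggs only: max(133/38, 1.7/0.9) = 3.5 servings → $1.05.
canned tuna + banana: intersection lies outside the first quadrant.
canned tuna + eggs: intersection lies outside the first quadrant.
banana + eggs: the both-tight solution has a negative serving — not a feasible corner.
Cheapest feasible corner: $1.05.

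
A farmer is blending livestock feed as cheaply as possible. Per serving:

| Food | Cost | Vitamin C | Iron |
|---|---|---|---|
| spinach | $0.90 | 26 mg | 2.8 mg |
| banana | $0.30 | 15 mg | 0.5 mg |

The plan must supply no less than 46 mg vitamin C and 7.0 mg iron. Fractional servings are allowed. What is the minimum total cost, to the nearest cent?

$2.25

This is a tiny linear program; its minimum lies at a vertex of the feasible set. List the vertices and price them.
spinach only: max(46/26, 7.0/2.8) = 2.5 servings → $2.25.
banana only: max(46/15, 7.0/0.5) = 14 servings → $4.20.
spinach + banana with both targets exact would need a negative amount; discard.
The minimum over all feasible corners is $2.25.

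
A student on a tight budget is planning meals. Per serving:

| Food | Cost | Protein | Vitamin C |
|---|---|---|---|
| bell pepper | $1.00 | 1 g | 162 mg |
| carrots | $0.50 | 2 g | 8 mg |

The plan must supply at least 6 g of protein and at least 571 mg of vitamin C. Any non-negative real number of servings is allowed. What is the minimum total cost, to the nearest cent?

$4.10

For a min-cost LP with two ≥-constraints, a basic feasible solution has at most two positive variables.
bell pepper only: max(6/1, 571/162) = 6 servings → $6.00.
carrots only: max(6/2, 571/8) = 71.38 servings → $35.69.
bell pepper + carrots with both tight: 3.462 servings and 1.269 servings → $4.10.
Cheapest feasible corner: $4.10.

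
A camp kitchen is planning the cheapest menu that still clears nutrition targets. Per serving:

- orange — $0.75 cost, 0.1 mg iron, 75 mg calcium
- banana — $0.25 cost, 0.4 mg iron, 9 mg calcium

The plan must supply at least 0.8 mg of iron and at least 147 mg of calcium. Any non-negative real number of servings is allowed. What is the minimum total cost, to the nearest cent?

$1.72

An LP optimum is at a vertex; with two nutrient constraints at most two foods are used. Check each candidate.
orange only: max(0.8/0.1, 147/75) = 8 servings → $6.00.
banana only: max(0.8/0.4, 147/9) = 16.33 servings → $4.08.
orange + banana with both tight: 1.773 servings and 1.557 servings → $1.72.
Cheapest feasible corner: $1.72.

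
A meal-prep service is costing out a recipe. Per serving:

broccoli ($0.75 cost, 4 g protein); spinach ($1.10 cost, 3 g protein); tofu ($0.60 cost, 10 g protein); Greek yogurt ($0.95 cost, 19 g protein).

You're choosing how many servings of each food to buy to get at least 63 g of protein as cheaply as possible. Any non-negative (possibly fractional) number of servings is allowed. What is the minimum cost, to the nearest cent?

$3.15

Cost per g of protein: Greek yogurt $0.0500, tofu $0.0600, broccoli $0.1875, spinach $0.3667.
With no serving limits, use only Greek yogurt: 63 g / 19 g = 3.316 servings × $0.95 = $3.15.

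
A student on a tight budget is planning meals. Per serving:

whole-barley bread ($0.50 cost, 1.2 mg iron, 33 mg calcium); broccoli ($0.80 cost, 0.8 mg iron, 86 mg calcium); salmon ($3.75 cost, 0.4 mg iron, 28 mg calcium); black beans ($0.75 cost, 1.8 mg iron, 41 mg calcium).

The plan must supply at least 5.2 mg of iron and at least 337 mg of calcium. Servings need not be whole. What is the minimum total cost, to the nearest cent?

whole-barley bread only: max(5.2/1.2, 337/33) = 10.21 servings → $5.11.
broccoli only: max(5.2/0.8, 337/86) = 6.5 servings → $5.20.
salmon only: max(5.2/0.4, 337/28) = 13 servings → $48.75.
black beans only: max(5.2/1.8, 337/41) = 8.22 servings → $6.16.
whole-barley bread + broccoli with both tight: 2.312 servings and 3.031 servings → $3.58.
whole-barley bread + salmon with both tight: 0.5294 servings and 11.41 servings → $43.06.
whole-barley bread + black beans: intersection lies outside the first quadrant.
broccoli + salmon: the both-tight solution has a negative serving — not a feasible corner.
broccoli + black beans with both tight: 3.225 servings and 1.456 servings → $3.67.
salmon + black beans with both tight: 11.57 servings and 0.3176 servings → $43.63.
So the least-cost plan costs $3.58.

$3.58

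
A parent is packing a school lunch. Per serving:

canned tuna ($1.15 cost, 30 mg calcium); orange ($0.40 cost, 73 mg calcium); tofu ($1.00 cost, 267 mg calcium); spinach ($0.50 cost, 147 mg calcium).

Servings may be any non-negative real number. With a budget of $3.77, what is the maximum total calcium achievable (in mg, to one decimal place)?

Calcium per dollar: spinach 294, tofu 267, orange 182.5, canned tuna 26.09.
With no serving limits, spend the whole cost allowance on spinach: $3.77 / $0.50 × 147 mg = 1108.4 mg.

1108.4 mg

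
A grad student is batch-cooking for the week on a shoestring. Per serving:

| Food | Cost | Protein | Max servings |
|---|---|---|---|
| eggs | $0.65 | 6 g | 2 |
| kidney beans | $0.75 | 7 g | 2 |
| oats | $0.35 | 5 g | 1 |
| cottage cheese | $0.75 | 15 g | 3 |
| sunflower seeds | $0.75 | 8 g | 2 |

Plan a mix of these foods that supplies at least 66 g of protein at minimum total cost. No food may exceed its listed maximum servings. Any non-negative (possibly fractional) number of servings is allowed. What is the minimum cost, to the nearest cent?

Cost per g of protein: cottage cheese $0.0500, oats $0.0700, sunflower seeds $0.0938, kidney beans $0.1071, eggs $0.1083.
Take 3 servings of cottage cheese: +45.0 g protein for $2.25 (total $2.25, still need 21.0 g).
Take 1 serving of oats: +5.0 g protein for $0.35 (total $2.60, still need 16.0 g).
Take 2 servings of sunflower seeds: +16.0 g protein for $1.50 (total $4.10, still need 0.0 g).
Filling from the cheapest source first is optimal under one linear minimum: $4.10.

$4.10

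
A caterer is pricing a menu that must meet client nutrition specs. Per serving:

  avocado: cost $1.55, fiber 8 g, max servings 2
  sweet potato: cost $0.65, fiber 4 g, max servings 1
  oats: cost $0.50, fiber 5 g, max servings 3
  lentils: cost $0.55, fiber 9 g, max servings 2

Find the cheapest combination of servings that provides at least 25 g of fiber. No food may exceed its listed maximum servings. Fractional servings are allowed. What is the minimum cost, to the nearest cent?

Cost per g of fiber: lentils $0.0611, oats $0.1000, sweet potato $0.1625, avocado $0.1938.
Take 2 servings of lentils: +18.0 g fiber for $1.10 (total $1.10, still need 7.0 g).
Take 1.4 servings of oats: +7.0 g fiber for $0.70 (total $1.80, still need 0.0 g).
Filling from the cheapest source first is optimal under one linear minimum: $1.80.

$1.80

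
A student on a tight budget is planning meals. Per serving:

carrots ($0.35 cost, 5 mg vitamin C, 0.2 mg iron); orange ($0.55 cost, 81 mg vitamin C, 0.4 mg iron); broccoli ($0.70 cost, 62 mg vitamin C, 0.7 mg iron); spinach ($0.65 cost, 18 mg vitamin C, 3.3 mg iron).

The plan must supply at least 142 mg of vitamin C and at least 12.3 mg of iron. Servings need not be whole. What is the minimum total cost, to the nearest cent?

An LP optimum is at a vertex; with two nutrient constraints at most two foods are used. Check each candidate.
carrots only: max(142/5, 12.3/0.2) = 61.5 servings → $21.52.
orange only: max(142/81, 12.3/0.4) = 30.75 servings → $16.91.
broccoli only: max(142/62, 12.3/0.7) = 17.57 servings → $12.30.
spinach only: max(142/18, 12.3/3.3) = 7.889 servings → $5.13.
carrots + orange: intersection lies outside the first quadrant.
carrots + broccoli: the both-tight solution has a negative serving — not a feasible corner.
carrots + spinach with both tight: 19.16 servings and 2.566 servings → $8.37.
orange + broccoli: intersection lies outside the first quadrant.
orange + spinach with both tight: 0.9504 servings and 3.612 servings → $2.87.
broccoli + spinach with both tight: 1.288 servings and 3.454 servings → $3.15.
The minimum over all feasible corners is $2.87.

$2.87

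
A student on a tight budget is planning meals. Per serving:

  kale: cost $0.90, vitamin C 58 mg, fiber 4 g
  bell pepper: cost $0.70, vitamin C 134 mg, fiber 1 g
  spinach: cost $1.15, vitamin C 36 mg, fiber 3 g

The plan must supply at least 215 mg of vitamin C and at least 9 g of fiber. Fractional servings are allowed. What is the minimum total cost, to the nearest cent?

kale only: max(215/58, 9/4) = 3.707 servings → $3.34.
bell pepper only: max(215/134, 9/1) = 9 servings → $6.30.
spinach only: max(215/36, 9/3) = 5.972 servings → $6.87.
kale + bell pepper with both tight: 2.073 servings and 0.7071 servings → $2.36.
kale + spinach: the both-tight solution has a negative serving — not a feasible corner.
bell pepper + spinach with both tight: 0.877 servings and 2.708 servings → $3.73.
The minimum over all feasible corners is $2.36.

$2.36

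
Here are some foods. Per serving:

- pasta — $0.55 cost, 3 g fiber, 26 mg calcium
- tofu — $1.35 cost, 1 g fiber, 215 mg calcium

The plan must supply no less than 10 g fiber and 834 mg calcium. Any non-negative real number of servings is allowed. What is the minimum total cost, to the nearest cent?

pasta only: max(10/3, 834/26) = 32.08 servings → $17.64.
tofu only: max(10/1, 834/215) = 10 servings → $13.50.
pasta + tofu with both tight: 2.126 servings and 3.622 servings → $6.06.
Cheapest feasible corner: $6.06.

$6.06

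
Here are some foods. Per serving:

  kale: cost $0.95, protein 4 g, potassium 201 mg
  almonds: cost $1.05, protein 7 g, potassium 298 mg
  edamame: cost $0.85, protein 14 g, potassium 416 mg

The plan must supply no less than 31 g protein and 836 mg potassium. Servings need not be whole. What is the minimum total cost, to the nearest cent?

Compare the cost at each extreme point of the feasible region.
kale only: max(31/4, 836/201) = 7.75 servings → $7.36.
almonds only: max(31/7, 836/298) = 4.429 servings → $4.65.
edamame only: max(31/14, 836/416) = 2.214 servings → $1.88.
kale + almonds: intersection lies outside the first quadrant.
kale + edamame: the both-tight solution has a negative serving — not a feasible corner.
almonds + edamame: the both-tight solution has a negative serving — not a feasible corner.
So the least-cost plan costs $1.88.

$1.88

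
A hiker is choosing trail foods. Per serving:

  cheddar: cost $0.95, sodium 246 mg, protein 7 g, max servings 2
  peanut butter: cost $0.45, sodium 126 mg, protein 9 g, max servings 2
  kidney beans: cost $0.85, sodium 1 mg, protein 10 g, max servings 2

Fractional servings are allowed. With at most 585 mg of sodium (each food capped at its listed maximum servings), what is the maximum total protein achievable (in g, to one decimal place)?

Protein per mg sodium: kidney beans 10, peanut butter 0.07143, cheddar 0.02846.
Take 2 servings of kidney beans: uses 2 mg sodium, +20.0 g protein (running total 20.0 g).
Take 2 servings of peanut butter: uses 252 mg sodium, +18.0 g protein (running total 38.0 g).
Take 1.346 servings of cheddar: uses 331 mg sodium, +9.4 g protein (running total 47.4 g).
Greedy by best ratio exhausts the sodium allowance optimally: 47.4 g.

47.4 g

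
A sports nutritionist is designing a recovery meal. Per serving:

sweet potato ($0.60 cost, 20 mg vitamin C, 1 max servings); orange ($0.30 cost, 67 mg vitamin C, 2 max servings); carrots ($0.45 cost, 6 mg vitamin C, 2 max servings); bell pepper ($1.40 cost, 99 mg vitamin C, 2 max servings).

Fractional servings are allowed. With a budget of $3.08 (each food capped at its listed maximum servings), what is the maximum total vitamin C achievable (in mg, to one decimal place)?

309.4 mg

Vitamin C per dollar: orange 223.3, bell pepper 70.71, sweet potato 33.33, carrots 13.33.
Take 2 servings of orange: spends $0.60, +134.0 mg vitamin C (running total 134.0 mg).
Take 1.771 servings of bell pepper: spends $2.48, +175.4 mg vitamin C (running total 309.4 mg).
Filling greedily by vitamin C-per-dollar is optimal for one linear limit, giving 309.4 mg.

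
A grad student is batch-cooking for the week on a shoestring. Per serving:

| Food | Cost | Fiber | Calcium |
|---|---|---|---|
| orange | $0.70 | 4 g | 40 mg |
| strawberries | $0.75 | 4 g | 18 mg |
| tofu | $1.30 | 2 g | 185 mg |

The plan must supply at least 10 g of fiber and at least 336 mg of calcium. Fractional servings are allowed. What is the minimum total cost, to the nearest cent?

The cheapest plan sits at a corner of the feasible region — with two constraints it uses at most two foods.
orange only: max(10/4, 336/40) = 8.4 servings → $5.88.
strawberries only: max(10/4, 336/18) = 18.67 servings → $14.00.
tofu only: max(10/2, 336/185) = 5 servings → $6.50.
orange + strawberries with both targets exact would need a negative amount; discard.
orange + tofu with both tight: 1.785 servings and 1.43 servings → $3.11.
strawberries + tofu with both tight: 1.673 servings and 1.653 servings → $3.40.
So the least-cost plan costs $3.11.

$3.11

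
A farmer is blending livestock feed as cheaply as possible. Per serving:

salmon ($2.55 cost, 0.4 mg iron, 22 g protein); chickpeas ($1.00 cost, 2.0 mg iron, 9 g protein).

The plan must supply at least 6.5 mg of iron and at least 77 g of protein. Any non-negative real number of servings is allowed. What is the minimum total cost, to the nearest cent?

$8.56

salmon only: max(6.5/0.4, 77/22) = 16.25 servings → $41.44.
chickpeas only: max(6.5/2.0, 77/9) = 8.556 servings → $8.56.
salmon + chickpeas with both tight: 2.364 servings and 2.777 servings → $8.81.
Cheapest feasible corner: $8.56.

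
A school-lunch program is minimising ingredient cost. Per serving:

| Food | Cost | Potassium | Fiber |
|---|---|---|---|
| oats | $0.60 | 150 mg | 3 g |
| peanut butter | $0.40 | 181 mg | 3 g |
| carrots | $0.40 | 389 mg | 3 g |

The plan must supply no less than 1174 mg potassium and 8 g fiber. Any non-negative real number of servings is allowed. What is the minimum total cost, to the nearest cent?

$1.21

oats only: max(1174/150, 8/3) = 7.827 servings → $4.70.
peanut butter only: max(1174/181, 8/3) = 6.486 servings → $2.59.
carrots only: max(1174/389, 8/3) = 3.018 servings → $1.21.
oats + peanut butter: intersection lies outside the first quadrant.
oats + carrots: intersection lies outside the first quadrant.
peanut butter + carrots: the both-tight solution has a negative serving — not a feasible corner.
So the least-cost plan costs $1.21.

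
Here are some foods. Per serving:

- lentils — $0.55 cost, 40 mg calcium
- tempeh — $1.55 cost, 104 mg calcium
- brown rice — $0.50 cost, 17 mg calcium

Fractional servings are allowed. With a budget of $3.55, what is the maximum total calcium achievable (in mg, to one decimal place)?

Calcium per dollar: lentils 72.73, tempeh 67.1, brown rice 34.
With no serving limits, spend the whole cost allowance on lentils: $3.55 / $0.55 × 40 mg = 258.2 mg.

258.2 mg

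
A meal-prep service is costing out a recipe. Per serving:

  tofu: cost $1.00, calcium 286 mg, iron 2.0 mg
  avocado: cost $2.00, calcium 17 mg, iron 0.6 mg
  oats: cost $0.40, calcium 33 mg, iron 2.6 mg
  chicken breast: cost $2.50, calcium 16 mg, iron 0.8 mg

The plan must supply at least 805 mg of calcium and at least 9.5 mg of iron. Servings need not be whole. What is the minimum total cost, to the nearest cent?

$3.28

At the optimum either one food covers both requirements or two foods hit both targets exactly; no other combination can be cheaper.
tofu only: max(805/286, 9.5/2.0) = 4.75 servings → $4.75.
avocado only: max(805/17, 9.5/0.6) = 47.35 servings → $94.71.
oats only: max(805/33, 9.5/2.6) = 24.39 servings → $9.76.
chicken breast only: max(805/16, 9.5/0.8) = 50.31 servings → $125.78.
tofu + avocado with both tight: 2.336 servings and 8.045 servings → $18.43.
tofu + oats with both tight: 2.626 servings and 1.634 servings → $3.28.
tofu + chicken breast with both tight: 2.5 servings and 5.625 servings → $16.56.
avocado + oats with both targets exact would need a negative amount; discard.
avocado + chicken breast: the both-tight solution has a negative serving — not a feasible corner.
oats + chicken breast: the both-tight solution has a negative serving — not a feasible corner.
The minimum over all feasible corners is $3.28.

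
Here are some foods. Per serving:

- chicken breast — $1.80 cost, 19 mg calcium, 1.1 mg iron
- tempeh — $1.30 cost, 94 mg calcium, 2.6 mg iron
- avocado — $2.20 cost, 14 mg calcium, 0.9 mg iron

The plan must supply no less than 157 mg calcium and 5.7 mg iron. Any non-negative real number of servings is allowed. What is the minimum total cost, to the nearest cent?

$2.85

An LP optimum is at a vertex; with two nutrient constraints at most two foods are used. Check each candidate.
chicken breast only: max(157/19, 5.7/1.1) = 8.263 servings → $14.87.
tempeh only: max(157/94, 5.7/2.6) = 2.192 servings → $2.85.
avocado only: max(157/14, 5.7/0.9) = 11.21 servings → $24.67.
chicken breast + tempeh with both tight: 2.363 servings and 1.193 servings → $5.80.
chicken breast + avocado: the both-tight solution has a negative serving — not a feasible corner.
tempeh + avocado with both tight: 1.276 servings and 2.647 servings → $7.48.
So the least-cost plan costs $2.85.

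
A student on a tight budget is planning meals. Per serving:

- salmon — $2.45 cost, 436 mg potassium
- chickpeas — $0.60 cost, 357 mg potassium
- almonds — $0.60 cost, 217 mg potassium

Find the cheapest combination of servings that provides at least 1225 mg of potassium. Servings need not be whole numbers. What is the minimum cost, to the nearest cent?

Cost per mg of potassium: chickpeas $0.0017, almonds $0.0028, salmon $0.0056.
With no serving limits, use only chickpeas: 1225 mg / 357 mg = 3.431 servings × $0.60 = $2.06.

$2.06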